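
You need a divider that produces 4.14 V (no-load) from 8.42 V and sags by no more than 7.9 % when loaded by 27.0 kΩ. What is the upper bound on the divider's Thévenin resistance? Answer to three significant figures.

Loading drop = R_th/(R_th + R_L) ≤ 0.0790, so R_th ≤ R_L · ε/(1−ε) = 27.0 kΩ × 0.0790/0.9210 = 2.32 kΩ.
(Any R1, R2 with R2/(R1+R2) = 0.492 and R1‖R2 ≤ 2.32 kΩ will meet the spec.)

R_th ≤ 2.32 kΩ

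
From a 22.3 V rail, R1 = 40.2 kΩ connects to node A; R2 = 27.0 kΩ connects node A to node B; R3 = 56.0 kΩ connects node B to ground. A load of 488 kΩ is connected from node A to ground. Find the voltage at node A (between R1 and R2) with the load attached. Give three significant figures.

V ≈ 14.2 V

Below node A the series string R2+R3 = 83.00 kΩ sits in parallel with the 488 kΩ load: 70.94 kΩ.
V_A = 22.3 × 70.94/(40.2 + 70.94) = 14.2 V.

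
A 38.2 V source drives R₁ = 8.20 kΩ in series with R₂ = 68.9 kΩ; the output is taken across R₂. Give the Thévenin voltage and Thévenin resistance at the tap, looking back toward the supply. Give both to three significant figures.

V_th = 34.1 V, R_th = 7.33 kΩ

V_th is the open-circuit tap voltage: 38.2 × 68.9/(8.20 + 68.9) = 34.1 V.
With the supply zeroed, R₁ and R₂ appear in parallel from the tap: R_th = R₁‖R₂ = (8.20 × 68.9)/77.10 = 7.33 kΩ.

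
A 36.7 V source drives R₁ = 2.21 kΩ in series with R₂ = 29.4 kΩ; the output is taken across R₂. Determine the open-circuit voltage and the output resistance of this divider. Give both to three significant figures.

V_th is the open-circuit tap voltage: 36.7 × 29.4/(2.21 + 29.4) = 34.1 V.
With the supply zeroed, R₁ and R₂ appear in parallel from the tap: R_th = R₁‖R₂ = (2.21 × 29.4)/31.61 = 2.06 kΩ.

V_th = 34.1 V, R_th = 2.06 kΩ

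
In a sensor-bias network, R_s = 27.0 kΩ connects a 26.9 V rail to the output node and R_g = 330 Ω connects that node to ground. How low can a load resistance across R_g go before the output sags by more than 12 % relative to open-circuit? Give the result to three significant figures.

R_L(min) ≈ 2.39 kΩ

Output resistance R_th = R_s‖R_g = (27000 × 330)/27330 = 326.0 Ω.
The fractional drop is R_th/(R_th + R_L); requiring this ≤ 0.120 gives R_L ≥ R_th(1/0.120 − 1) = 326.0 × 7.333 = 2.39 kΩ.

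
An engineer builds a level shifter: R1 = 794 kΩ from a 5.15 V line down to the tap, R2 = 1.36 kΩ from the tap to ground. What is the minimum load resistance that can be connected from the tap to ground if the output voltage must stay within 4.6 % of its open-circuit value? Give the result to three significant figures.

Output resistance R_th = R1‖R2 = (794 × 1.36)/795.4 = 1.358 kΩ.
The fractional drop is R_th/(R_th + R_L); requiring this ≤ 0.0460 gives R_L ≥ R_th(1/0.0460 − 1) = 1.358 × 20.74 = 28.2 kΩ.

R_L(min) ≈ 28.2 kΩ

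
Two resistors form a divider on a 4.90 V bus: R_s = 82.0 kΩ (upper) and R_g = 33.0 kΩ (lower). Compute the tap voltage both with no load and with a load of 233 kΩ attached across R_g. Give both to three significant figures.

Open-circuit: V = 4.90 × 33.0/(82.0 + 33.0) = 1.41 V.
With the load, R_g becomes R_g‖R_L = 28.91 kΩ, so V = 4.90 × 28.91/110.9 = 1.28 V.

Unloaded: 1.41 V; loaded: 1.28 V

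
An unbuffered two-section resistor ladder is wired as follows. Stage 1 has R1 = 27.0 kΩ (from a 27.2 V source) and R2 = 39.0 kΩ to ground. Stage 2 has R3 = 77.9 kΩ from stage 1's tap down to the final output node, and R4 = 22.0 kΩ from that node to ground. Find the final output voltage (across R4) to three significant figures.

Stage 2 presents R3+R4 = 99.90 kΩ as a load on stage 1's tap.
Stage 1's lower leg becomes R2‖(R3+R4) = 28.05 kΩ, so V_mid = 27.2 × 28.05/55.05 = 13.86 V.
Stage 2 is itself unloaded: V_out = V_mid × R4/(R3+R4) = 13.86 × 22.0/99.90 = 3.05 V.

V_out ≈ 3.05 V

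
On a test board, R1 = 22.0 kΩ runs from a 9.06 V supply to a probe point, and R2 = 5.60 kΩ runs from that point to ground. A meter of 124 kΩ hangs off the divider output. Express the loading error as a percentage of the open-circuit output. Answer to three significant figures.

The divider's output (Thévenin) resistance is R1‖R2 = 4.464 kΩ.
Fractional drop under load = R_th/(R_th + R_L) = 4.464 / (4.464 + 124) = 0.03475.
So the output falls by 3.47 %.

3.47 %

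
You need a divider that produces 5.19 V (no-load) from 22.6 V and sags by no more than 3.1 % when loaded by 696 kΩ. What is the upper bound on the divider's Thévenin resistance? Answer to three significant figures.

Loading drop = R_th/(R_th + R_L) ≤ 0.0310, so R_th ≤ R_L · ε/(1−ε) = 696 kΩ × 0.0310/0.9690 = 22.3 kΩ.

R_th ≤ 22.3 kΩ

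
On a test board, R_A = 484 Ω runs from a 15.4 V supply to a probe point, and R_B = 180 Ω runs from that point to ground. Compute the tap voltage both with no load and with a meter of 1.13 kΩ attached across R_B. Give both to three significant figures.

Unloaded: 4.17 V; loaded: 3.74 V

Open-circuit: V = 15.4 × 180/(484 + 180) = 4.17 V.
With the load, R_B becomes R_B‖R_L = 155.3 Ω, so V = 15.4 × 155.3/639.3 = 3.74 V.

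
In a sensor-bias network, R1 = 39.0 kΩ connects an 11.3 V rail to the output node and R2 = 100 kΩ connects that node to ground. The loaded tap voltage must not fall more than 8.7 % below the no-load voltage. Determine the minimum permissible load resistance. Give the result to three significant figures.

Output resistance R_th = R1‖R2 = (39.0 × 100)/139.0 = 28.06 kΩ.
The fractional drop is R_th/(R_th + R_L); requiring this ≤ 0.0870 gives R_L ≥ R_th(1/0.0870 − 1) = 28.06 × 10.49 = 294 kΩ.

R_L(min) ≈ 294 kΩ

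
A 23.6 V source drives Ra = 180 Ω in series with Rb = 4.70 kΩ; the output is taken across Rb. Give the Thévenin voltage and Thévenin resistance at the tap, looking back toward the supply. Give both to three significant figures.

V_th is the open-circuit tap voltage: 23.6 × 4700/(180 + 4700) = 22.7 V.
With the supply zeroed, Ra and Rb appear in parallel from the tap: R_th = Ra‖Rb = (180 × 4700)/4880 = 173 Ω.

V_th = 22.7 V, R_th = 173 Ω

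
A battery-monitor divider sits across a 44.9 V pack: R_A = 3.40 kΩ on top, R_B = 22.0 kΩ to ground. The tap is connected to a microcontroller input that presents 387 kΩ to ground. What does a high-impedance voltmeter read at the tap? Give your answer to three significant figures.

V_out ≈ 38.6 V

The load sits in parallel with R_B: R_B‖R_L = (22.0 × 387) / (22.0 + 387) = 20.82 kΩ.
V_out = 44.9 × 20.82 / (3.40 + 20.82) = 44.9 × 20.82/24.22 = 38.6 V.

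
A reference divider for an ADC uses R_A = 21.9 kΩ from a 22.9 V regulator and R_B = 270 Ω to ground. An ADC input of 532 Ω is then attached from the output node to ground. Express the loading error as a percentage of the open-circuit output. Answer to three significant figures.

Unloaded V = 22.9 × 270/22170 = 0.2789 V.
Loaded: R_B‖R_L = 179.1 Ω, giving V = 22.9 × 179.1/22080 = 0.1858 V.
Drop = (0.2789 − 0.1858) / 0.2789 = 33.4 %.

33.4 %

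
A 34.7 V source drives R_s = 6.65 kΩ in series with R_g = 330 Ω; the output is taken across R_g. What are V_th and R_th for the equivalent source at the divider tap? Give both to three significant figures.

V_th is the open-circuit tap voltage: 34.7 × 330/(6650 + 330) = 1.64 V.
With the supply zeroed, R_s and R_g appear in parallel from the tap: R_th = R_s‖R_g = (6650 × 330)/6980 = 314 Ω.

V_th = 1.64 V, R_th = 314 Ω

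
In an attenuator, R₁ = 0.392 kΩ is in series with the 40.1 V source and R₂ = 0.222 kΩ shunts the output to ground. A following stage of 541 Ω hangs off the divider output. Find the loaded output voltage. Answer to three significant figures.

V_out ≈ 11.5 V

The load sits in parallel with R₂: R₂‖R_L = (222 × 541) / (222 + 541) = 157.4 Ω.
V_out = 40.1 × 157.4 / (392 + 157.4) = 40.1 × 157.4/549.4 = 11.5 V.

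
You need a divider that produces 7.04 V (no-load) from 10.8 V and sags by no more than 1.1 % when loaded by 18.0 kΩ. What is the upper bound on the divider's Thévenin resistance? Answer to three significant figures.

R_th ≤ 200 Ω

Loading drop = R_th/(R_th + R_L) ≤ 0.0110, so R_th ≤ R_L · ε/(1−ε) = 18.0 kΩ × 0.0110/0.9890 = 200 Ω.
(Any R1, R2 with R2/(R1+R2) = 0.652 and R1‖R2 ≤ 200 Ω will meet the spec.)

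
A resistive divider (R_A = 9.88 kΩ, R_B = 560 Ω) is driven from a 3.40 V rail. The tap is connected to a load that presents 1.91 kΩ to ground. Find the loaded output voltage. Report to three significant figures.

The load sits in parallel with R_B: R_B‖R_L = (560 × 1910) / (560 + 1910) = 433.0 Ω.
V_out = 3.40 × 433.0 / (9880 + 433.0) = 3.40 × 433.0/10310 = 0.143 V.

V_out ≈ 0.143 V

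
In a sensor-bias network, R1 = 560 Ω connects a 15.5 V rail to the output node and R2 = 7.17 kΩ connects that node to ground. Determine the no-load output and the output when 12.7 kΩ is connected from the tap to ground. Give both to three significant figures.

Open-circuit: V = 15.5 × 7170/(560 + 7170) = 14.4 V.
With the load, R2 becomes R2‖R_L = 4583 Ω, so V = 15.5 × 4583/5143 = 13.8 V.

Unloaded: 14.4 V; loaded: 13.8 V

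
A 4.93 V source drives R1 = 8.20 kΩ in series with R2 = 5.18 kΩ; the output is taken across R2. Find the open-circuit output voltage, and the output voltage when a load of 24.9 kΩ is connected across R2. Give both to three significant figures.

Open-circuit: V = 4.93 × 5.18/(8.20 + 5.18) = 1.91 V.
With the load, R2 becomes R2‖R_L = 4.288 kΩ, so V = 4.93 × 4.288/12.49 = 1.69 V.

Unloaded: 1.91 V; loaded: 1.69 V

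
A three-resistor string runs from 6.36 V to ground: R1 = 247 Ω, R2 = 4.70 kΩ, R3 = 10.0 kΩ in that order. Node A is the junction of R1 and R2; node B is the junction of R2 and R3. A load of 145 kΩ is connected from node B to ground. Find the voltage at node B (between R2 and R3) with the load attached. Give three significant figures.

V ≈ 4.16 V

At node B, R3 is in parallel with the load: R3‖R_L = 9355 Ω.
Below node A the resistance is R2 + (R3‖R_L) = 14050 Ω, so V_A = 6.36 × 14050/14300 = 6.250 V.
Then V_B = V_A × (R3‖R_L)/(R2 + R3‖R_L) = 6.250 × 9355/14050 = 4.16 V.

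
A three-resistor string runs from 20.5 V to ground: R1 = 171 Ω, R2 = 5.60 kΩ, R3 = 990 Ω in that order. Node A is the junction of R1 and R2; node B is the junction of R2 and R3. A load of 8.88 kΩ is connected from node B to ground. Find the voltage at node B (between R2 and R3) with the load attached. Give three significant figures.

At node B, R3 is in parallel with the load: R3‖R_L = 890.7 Ω.
Below node A the resistance is R2 + (R3‖R_L) = 6491 Ω, so V_A = 20.5 × 6491/6662 = 19.97 V.
Then V_B = V_A × (R3‖R_L)/(R2 + R3‖R_L) = 19.97 × 890.7/6491 = 2.74 V.

V ≈ 2.74 V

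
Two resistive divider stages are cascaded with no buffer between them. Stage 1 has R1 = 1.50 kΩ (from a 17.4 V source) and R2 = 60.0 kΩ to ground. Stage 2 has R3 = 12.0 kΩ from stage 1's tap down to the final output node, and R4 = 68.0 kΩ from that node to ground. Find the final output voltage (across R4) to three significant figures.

V_out ≈ 14.2 V

Stage 2 presents R3+R4 = 80.00 kΩ as a load on stage 1's tap.
Stage 1's lower leg becomes R2‖(R3+R4) = 34.29 kΩ, so V_mid = 17.4 × 34.29/35.79 = 16.67 V.
Stage 2 is itself unloaded: V_out = V_mid × R4/(R3+R4) = 16.67 × 68.0/80.00 = 14.2 V.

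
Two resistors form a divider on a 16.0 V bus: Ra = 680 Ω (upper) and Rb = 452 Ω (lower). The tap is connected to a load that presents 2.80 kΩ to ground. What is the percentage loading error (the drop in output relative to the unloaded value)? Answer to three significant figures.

8.84 %

The divider's output (Thévenin) resistance is Ra‖Rb = 271.5 Ω.
Fractional drop under load = R_th/(R_th + R_L) = 271.5 / (271.5 + 2800) = 0.08840.
So the output falls by 8.84 %.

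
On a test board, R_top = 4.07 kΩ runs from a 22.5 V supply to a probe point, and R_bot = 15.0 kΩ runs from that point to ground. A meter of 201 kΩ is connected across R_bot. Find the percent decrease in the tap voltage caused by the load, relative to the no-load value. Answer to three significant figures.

The divider's output (Thévenin) resistance is R_top‖R_bot = 3.201 kΩ.
Fractional drop under load = R_th/(R_th + R_L) = 3.201 / (3.201 + 201) = 0.01568.
So the output falls by 1.57 %.

1.57 %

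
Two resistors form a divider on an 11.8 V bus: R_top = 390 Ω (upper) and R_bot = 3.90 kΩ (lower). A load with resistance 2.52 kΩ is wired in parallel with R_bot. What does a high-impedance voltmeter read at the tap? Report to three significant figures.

The load sits in parallel with R_bot: R_bot‖R_L = (3900 × 2520) / (3900 + 2520) = 1531 Ω.
V_out = 11.8 × 1531 / (390 + 1531) = 11.8 × 1531/1921 = 9.40 V.

V_out ≈ 9.40 V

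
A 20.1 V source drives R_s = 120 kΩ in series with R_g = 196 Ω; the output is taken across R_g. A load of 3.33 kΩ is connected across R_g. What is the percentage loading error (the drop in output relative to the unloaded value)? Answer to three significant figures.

The divider's output (Thévenin) resistance is R_s‖R_g = 195.7 Ω.
Fractional drop under load = R_th/(R_th + R_L) = 195.7 / (195.7 + 3330) = 0.05550.
So the output falls by 5.55 %.

5.55 %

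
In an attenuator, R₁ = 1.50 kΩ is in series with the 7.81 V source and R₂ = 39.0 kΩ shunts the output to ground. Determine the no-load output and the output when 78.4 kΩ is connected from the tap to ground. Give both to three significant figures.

Open-circuit: V = 7.81 × 39.0/(1.50 + 39.0) = 7.52 V.
With the load, R₂ becomes R₂‖R_L = 26.04 kΩ, so V = 7.81 × 26.04/27.54 = 7.38 V.

Unloaded: 7.52 V; loaded: 7.38 V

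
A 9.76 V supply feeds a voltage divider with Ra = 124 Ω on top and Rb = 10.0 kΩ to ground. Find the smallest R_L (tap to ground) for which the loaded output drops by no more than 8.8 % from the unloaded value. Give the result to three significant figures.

R_L(min) ≈ 1.27 kΩ

Output resistance R_th = Ra‖Rb = (124 × 10000)/10120 = 122.5 Ω.
The fractional drop is R_th/(R_th + R_L); requiring this ≤ 0.0880 gives R_L ≥ R_th(1/0.0880 − 1) = 122.5 × 10.36 = 1.27 kΩ.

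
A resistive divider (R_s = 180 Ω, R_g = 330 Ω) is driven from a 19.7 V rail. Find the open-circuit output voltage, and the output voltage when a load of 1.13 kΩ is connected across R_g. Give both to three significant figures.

Unloaded: 12.7 V; loaded: 11.6 V

Open-circuit: V = 19.7 × 330/(180 + 330) = 12.7 V.
With the load, R_g becomes R_g‖R_L = 255.4 Ω, so V = 19.7 × 255.4/435.4 = 11.6 V.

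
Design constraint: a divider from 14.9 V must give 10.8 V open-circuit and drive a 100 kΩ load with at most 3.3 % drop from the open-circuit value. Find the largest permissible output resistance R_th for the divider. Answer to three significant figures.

Loading drop = R_th/(R_th + R_L) ≤ 0.0330, so R_th ≤ R_L · ε/(1−ε) = 100 kΩ × 0.0330/0.9670 = 3.41 kΩ.

R_th ≤ 3.41 kΩ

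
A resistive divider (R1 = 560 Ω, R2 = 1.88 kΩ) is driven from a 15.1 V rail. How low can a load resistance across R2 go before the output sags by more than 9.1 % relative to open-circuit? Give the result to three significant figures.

R_L(min) ≈ 4.31 kΩ

Output resistance R_th = R1‖R2 = (560 × 1880)/2440 = 431.5 Ω.
The fractional drop is R_th/(R_th + R_L); requiring this ≤ 0.0910 gives R_L ≥ R_th(1/0.0910 − 1) = 431.5 × 9.989 = 4.31 kΩ.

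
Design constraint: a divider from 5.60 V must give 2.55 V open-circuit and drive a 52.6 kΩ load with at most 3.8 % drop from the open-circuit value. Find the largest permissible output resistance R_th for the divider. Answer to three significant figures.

Loading drop = R_th/(R_th + R_L) ≤ 0.0380, so R_th ≤ R_L · ε/(1−ε) = 52.6 kΩ × 0.0380/0.9620 = 2.08 kΩ.
(Any R1, R2 with R2/(R1+R2) = 0.455 and R1‖R2 ≤ 2.08 kΩ will meet the spec.)

R_th ≤ 2.08 kΩ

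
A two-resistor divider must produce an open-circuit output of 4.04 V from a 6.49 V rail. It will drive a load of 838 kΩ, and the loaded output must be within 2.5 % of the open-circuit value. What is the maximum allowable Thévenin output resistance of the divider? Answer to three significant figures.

Loading drop = R_th/(R_th + R_L) ≤ 0.0250, so R_th ≤ R_L · ε/(1−ε) = 838 kΩ × 0.0250/0.9750 = 21.5 kΩ.

R_th ≤ 21.5 kΩ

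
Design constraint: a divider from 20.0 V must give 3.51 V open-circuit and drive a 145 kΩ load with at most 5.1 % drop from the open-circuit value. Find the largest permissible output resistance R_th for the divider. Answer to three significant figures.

Loading drop = R_th/(R_th + R_L) ≤ 0.0510, so R_th ≤ R_L · ε/(1−ε) = 145 kΩ × 0.0510/0.9490 = 7.79 kΩ.

R_th ≤ 7.79 kΩ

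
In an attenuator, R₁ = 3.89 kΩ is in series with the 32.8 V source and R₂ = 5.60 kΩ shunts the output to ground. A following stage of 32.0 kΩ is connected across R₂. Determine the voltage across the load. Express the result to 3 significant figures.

The load sits in parallel with R₂: R₂‖R_L = (5.60 × 32.0) / (5.60 + 32.0) = 4.766 kΩ.
V_out = 32.8 × 4.766 / (3.89 + 4.766) = 32.8 × 4.766/8.656 = 18.1 V.

V_out ≈ 18.1 V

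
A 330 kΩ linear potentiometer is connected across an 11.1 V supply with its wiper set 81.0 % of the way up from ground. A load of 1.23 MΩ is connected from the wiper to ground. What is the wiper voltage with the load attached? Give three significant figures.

V ≈ 8.63 V

The wiper splits the pot into (1−α)R = 62.70 kΩ above and αR = 267.3 kΩ below.
Lower section ‖ load = 219.6 kΩ.
V_wiper = 11.1 × 219.6/(62.70 + 219.6) = 8.63 V.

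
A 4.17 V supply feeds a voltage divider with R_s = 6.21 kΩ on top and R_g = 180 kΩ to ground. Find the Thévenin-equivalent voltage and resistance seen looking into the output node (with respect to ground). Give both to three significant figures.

V_th is the open-circuit tap voltage: 4.17 × 180/(6.21 + 180) = 4.03 V.
With the supply zeroed, R_s and R_g appear in parallel from the tap: R_th = R_s‖R_g = (6.21 × 180)/186.2 = 6.00 kΩ.

V_th = 4.03 V, R_th = 6.00 kΩ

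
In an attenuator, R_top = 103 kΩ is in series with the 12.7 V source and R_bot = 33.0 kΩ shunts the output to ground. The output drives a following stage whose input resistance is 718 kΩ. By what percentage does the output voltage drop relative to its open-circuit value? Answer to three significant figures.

The divider's output (Thévenin) resistance is R_top‖R_bot = 24.99 kΩ.
Fractional drop under load = R_th/(R_th + R_L) = 24.99 / (24.99 + 718) = 0.03364.
So the output falls by 3.36 %.

3.36 %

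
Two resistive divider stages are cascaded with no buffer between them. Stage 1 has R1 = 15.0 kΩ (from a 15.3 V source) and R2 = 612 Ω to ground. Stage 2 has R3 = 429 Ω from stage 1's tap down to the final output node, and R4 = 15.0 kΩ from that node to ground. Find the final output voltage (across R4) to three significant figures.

V_out ≈ 0.562 V

Stage 2 presents R3+R4 = 15430 Ω as a load on stage 1's tap.
Stage 1's lower leg becomes R2‖(R3+R4) = 588.7 Ω, so V_mid = 15.3 × 588.7/15590 = 0.5778 V.
Stage 2 is itself unloaded: V_out = V_mid × R4/(R3+R4) = 0.5778 × 15000/15430 = 0.562 V.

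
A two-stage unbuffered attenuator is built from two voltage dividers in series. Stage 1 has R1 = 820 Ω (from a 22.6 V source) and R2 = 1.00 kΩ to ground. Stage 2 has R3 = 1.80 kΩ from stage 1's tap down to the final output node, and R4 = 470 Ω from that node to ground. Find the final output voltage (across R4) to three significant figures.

V_out ≈ 2.15 V

Stage 2 presents R3+R4 = 2270 Ω as a load on stage 1's tap.
Stage 1's lower leg becomes R2‖(R3+R4) = 694.2 Ω, so V_mid = 22.6 × 694.2/1514 = 10.36 V.
Stage 2 is itself unloaded: V_out = V_mid × R4/(R3+R4) = 10.36 × 470/2270 = 2.15 V.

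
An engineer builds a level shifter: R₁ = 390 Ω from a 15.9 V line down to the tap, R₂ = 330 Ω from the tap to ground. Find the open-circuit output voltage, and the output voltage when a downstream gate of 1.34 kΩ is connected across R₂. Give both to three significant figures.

Open-circuit: V = 15.9 × 330/(390 + 330) = 7.29 V.
With the load, R₂ becomes R₂‖R_L = 264.8 Ω, so V = 15.9 × 264.8/654.8 = 6.43 V.

Unloaded: 7.29 V; loaded: 6.43 V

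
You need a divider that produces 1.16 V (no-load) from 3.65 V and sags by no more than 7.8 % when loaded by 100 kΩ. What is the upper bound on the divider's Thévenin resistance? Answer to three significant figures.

R_th ≤ 8.46 kΩ

Loading drop = R_th/(R_th + R_L) ≤ 0.0780, so R_th ≤ R_L · ε/(1−ε) = 100 kΩ × 0.0780/0.9220 = 8.46 kΩ.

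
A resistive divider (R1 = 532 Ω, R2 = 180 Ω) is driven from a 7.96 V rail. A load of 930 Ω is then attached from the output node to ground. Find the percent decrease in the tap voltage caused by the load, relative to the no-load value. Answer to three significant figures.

12.6 %

The divider's output (Thévenin) resistance is R1‖R2 = 134.5 Ω.
Fractional drop under load = R_th/(R_th + R_L) = 134.5 / (134.5 + 930) = 0.1263.
So the output falls by 12.6 %.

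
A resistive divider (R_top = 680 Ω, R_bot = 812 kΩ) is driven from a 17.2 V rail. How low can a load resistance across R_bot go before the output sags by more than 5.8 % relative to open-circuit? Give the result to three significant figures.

R_L(min) ≈ 11.0 kΩ

Output resistance R_th = R_top‖R_bot = (680 × 812000)/812700 = 679.4 Ω.
The fractional drop is R_th/(R_th + R_L); requiring this ≤ 0.0580 gives R_L ≥ R_th(1/0.0580 − 1) = 679.4 × 16.24 = 11.0 kΩ.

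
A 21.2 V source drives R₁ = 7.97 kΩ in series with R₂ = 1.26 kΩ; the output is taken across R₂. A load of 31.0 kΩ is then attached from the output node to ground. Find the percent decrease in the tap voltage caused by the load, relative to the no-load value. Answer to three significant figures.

3.39 %

The divider's output (Thévenin) resistance is R₁‖R₂ = 1.088 kΩ.
Fractional drop under load = R_th/(R_th + R_L) = 1.088 / (1.088 + 31.0) = 0.03391.
So the output falls by 3.39 %.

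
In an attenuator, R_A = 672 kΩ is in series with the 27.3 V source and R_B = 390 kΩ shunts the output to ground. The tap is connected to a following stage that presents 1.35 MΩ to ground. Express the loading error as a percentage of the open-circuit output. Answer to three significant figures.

15.5 %

The divider's output (Thévenin) resistance is R_A‖R_B = 246.8 kΩ.
Fractional drop under load = R_th/(R_th + R_L) = 246.8 / (246.8 + 1350) = 0.1545.
So the output falls by 15.5 %.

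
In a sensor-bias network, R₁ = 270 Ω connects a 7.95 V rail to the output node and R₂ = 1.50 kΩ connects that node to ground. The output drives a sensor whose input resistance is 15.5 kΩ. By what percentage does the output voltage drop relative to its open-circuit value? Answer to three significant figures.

The divider's output (Thévenin) resistance is R₁‖R₂ = 228.8 Ω.
Fractional drop under load = R_th/(R_th + R_L) = 228.8 / (228.8 + 15500) = 0.01455.
So the output falls by 1.45 %.

1.45 %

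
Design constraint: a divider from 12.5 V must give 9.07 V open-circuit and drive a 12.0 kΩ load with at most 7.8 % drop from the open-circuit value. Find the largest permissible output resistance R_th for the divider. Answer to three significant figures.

R_th ≤ 1.02 kΩ

Loading drop = R_th/(R_th + R_L) ≤ 0.0780, so R_th ≤ R_L · ε/(1−ε) = 12.0 kΩ × 0.0780/0.9220 = 1.02 kΩ.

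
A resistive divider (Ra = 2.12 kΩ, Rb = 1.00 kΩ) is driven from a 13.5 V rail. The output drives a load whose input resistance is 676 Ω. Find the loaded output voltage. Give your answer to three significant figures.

V_out ≈ 2.16 V

The load sits in parallel with Rb: Rb‖R_L = (1000 × 676) / (1000 + 676) = 403.3 Ω.
V_out = 13.5 × 403.3 / (2120 + 403.3) = 13.5 × 403.3/2523 = 2.16 V.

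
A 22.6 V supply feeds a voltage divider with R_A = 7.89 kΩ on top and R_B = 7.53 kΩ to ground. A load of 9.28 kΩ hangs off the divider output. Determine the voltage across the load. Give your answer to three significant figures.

V_out ≈ 7.80 V

The load sits in parallel with R_B: R_B‖R_L = (7.53 × 9.28) / (7.53 + 9.28) = 4.157 kΩ.
V_out = 22.6 × 4.157 / (7.89 + 4.157) = 22.6 × 4.157/12.05 = 7.80 V.
(Unloaded it would have been 11.0 V.)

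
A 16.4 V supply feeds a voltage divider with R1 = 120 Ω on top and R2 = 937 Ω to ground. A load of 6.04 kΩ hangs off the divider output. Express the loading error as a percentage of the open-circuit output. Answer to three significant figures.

1.73 %

The divider's output (Thévenin) resistance is R1‖R2 = 106.4 Ω.
Fractional drop under load = R_th/(R_th + R_L) = 106.4 / (106.4 + 6040) = 0.01731.
So the output falls by 1.73 %.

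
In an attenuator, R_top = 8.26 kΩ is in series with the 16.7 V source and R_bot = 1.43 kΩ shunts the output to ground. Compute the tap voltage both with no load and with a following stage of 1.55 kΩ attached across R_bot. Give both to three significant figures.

Unloaded: 2.46 V; loaded: 1.38 V

Open-circuit: V = 16.7 × 1.43/(8.26 + 1.43) = 2.46 V.
With the load, R_bot becomes R_bot‖R_L = 0.7438 kΩ, so V = 16.7 × 0.7438/9.004 = 1.38 V.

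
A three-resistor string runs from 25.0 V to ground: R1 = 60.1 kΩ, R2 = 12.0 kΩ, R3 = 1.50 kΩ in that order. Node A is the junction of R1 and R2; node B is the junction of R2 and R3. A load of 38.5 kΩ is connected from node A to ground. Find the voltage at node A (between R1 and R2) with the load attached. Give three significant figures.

V ≈ 3.56 V

Below node A the series string R2+R3 = 13.50 kΩ sits in parallel with the 38.5 kΩ load: 9.995 kΩ.
V_A = 25.0 × 9.995/(60.1 + 9.995) = 3.56 V.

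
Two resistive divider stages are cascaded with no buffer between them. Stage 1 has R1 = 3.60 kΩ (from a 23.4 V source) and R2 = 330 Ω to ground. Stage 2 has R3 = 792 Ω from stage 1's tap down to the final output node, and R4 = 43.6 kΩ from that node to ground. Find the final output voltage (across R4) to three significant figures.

V_out ≈ 1.92 V

Stage 2 presents R3+R4 = 44390 Ω as a load on stage 1's tap.
Stage 1's lower leg becomes R2‖(R3+R4) = 327.6 Ω, so V_mid = 23.4 × 327.6/3928 = 1.952 V.
Stage 2 is itself unloaded: V_out = V_mid × R4/(R3+R4) = 1.952 × 43600/44390 = 1.92 V.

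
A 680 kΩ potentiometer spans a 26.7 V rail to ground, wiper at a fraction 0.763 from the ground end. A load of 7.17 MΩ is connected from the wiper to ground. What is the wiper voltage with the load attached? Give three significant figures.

V ≈ 20.0 V

The wiper splits the pot into (1−α)R = 161.2 kΩ above and αR = 518.8 kΩ below.
Lower section ‖ load = 483.8 kΩ.
V_wiper = 26.7 × 483.8/(161.2 + 483.8) = 20.0 V.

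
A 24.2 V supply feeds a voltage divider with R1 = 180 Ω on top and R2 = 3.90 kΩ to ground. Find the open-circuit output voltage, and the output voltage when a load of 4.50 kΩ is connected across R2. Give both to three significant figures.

Unloaded: 23.1 V; loaded: 22.3 V

Open-circuit: V = 24.2 × 3900/(180 + 3900) = 23.1 V.
With the load, R2 becomes R2‖R_L = 2089 Ω, so V = 24.2 × 2089/2269 = 22.3 V.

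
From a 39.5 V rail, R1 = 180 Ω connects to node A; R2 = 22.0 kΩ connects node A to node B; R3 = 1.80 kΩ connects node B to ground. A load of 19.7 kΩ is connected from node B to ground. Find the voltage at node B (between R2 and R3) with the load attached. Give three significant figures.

At node B, R3 is in parallel with the load: R3‖R_L = 1649 Ω.
Below node A the resistance is R2 + (R3‖R_L) = 23650 Ω, so V_A = 39.5 × 23650/23830 = 39.20 V.
Then V_B = V_A × (R3‖R_L)/(R2 + R3‖R_L) = 39.20 × 1649/23650 = 2.73 V.

V ≈ 2.73 V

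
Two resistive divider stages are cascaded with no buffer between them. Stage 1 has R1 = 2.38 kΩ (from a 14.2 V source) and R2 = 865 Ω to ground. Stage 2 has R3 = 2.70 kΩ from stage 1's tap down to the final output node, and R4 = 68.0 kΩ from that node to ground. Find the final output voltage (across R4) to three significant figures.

V_out ≈ 3.61 V

Stage 2 presents R3+R4 = 70700 Ω as a load on stage 1's tap.
Stage 1's lower leg becomes R2‖(R3+R4) = 854.5 Ω, so V_mid = 14.2 × 854.5/3235 = 3.752 V.
Stage 2 is itself unloaded: V_out = V_mid × R4/(R3+R4) = 3.752 × 68000/70700 = 3.61 V.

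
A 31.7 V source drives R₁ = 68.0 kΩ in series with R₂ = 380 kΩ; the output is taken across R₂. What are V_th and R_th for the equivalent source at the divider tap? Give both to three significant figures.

V_th is the open-circuit tap voltage: 31.7 × 380/(68.0 + 380) = 26.9 V.
With the supply zeroed, R₁ and R₂ appear in parallel from the tap: R_th = R₁‖R₂ = (68.0 × 380)/448.0 = 57.7 kΩ.

V_th = 26.9 V, R_th = 57.7 kΩ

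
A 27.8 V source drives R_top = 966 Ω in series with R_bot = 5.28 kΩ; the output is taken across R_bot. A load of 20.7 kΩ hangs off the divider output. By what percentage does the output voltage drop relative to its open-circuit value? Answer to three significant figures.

The divider's output (Thévenin) resistance is R_top‖R_bot = 816.6 Ω.
Fractional drop under load = R_th/(R_th + R_L) = 816.6 / (816.6 + 20700) = 0.03795.
So the output falls by 3.80 %.

3.80 %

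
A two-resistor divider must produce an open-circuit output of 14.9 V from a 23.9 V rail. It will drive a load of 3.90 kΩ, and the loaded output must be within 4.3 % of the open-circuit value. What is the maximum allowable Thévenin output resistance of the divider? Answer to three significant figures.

R_th ≤ 175 Ω

Loading drop = R_th/(R_th + R_L) ≤ 0.0430, so R_th ≤ R_L · ε/(1−ε) = 3.90 kΩ × 0.0430/0.9570 = 175 Ω.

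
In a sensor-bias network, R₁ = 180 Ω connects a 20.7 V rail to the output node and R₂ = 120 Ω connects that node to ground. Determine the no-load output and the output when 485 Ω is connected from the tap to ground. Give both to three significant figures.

Unloaded: 8.28 V; loaded: 7.21 V

Open-circuit: V = 20.7 × 120/(180 + 120) = 8.28 V.
With the load, R₂ becomes R₂‖R_L = 96.20 Ω, so V = 20.7 × 96.20/276.2 = 7.21 V.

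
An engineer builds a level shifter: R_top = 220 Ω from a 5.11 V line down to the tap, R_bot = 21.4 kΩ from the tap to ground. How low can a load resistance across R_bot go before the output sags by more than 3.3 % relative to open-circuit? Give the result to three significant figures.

Output resistance R_th = R_top‖R_bot = (220 × 21400)/21620 = 217.8 Ω.
The fractional drop is R_th/(R_th + R_L); requiring this ≤ 0.0330 gives R_L ≥ R_th(1/0.0330 − 1) = 217.8 × 29.30 = 6.38 kΩ.

R_L(min) ≈ 6.38 kΩ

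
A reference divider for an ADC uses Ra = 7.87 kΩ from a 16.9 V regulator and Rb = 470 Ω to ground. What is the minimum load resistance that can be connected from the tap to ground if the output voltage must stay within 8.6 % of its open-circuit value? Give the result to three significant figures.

Output resistance R_th = Ra‖Rb = (7870 × 470)/8340 = 443.5 Ω.
The fractional drop is R_th/(R_th + R_L); requiring this ≤ 0.0860 gives R_L ≥ R_th(1/0.0860 − 1) = 443.5 × 10.63 = 4.71 kΩ.

R_L(min) ≈ 4.71 kΩ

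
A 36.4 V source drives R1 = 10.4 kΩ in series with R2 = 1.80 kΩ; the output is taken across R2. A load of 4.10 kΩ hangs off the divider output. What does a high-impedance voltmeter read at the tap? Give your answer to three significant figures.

V_out ≈ 3.91 V

The load sits in parallel with R2: R2‖R_L = (1.80 × 4.10) / (1.80 + 4.10) = 1.251 kΩ.
V_out = 36.4 × 1.251 / (10.4 + 1.251) = 36.4 × 1.251/11.65 = 3.91 V.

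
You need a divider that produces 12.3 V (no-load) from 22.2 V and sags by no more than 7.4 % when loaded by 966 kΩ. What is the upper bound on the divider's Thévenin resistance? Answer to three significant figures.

R_th ≤ 77.2 kΩ

Loading drop = R_th/(R_th + R_L) ≤ 0.0740, so R_th ≤ R_L · ε/(1−ε) = 966 kΩ × 0.0740/0.9260 = 77.2 kΩ.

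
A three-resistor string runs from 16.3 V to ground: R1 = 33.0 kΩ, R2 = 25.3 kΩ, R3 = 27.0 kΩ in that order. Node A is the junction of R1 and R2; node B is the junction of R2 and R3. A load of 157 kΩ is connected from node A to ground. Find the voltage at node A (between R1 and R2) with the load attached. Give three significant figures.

V ≈ 8.85 V

Below node A the series string R2+R3 = 52.30 kΩ sits in parallel with the 157 kΩ load: 39.23 kΩ.
V_A = 16.3 × 39.23/(33.0 + 39.23) = 8.85 V.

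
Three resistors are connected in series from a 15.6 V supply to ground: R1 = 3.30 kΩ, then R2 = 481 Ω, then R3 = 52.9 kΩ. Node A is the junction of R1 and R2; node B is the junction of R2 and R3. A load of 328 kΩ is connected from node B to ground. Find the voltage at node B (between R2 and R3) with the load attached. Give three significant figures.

At node B, R3 is in parallel with the load: R3‖R_L = 45550 Ω.
Below node A the resistance is R2 + (R3‖R_L) = 46030 Ω, so V_A = 15.6 × 46030/49330 = 14.56 V.
Then V_B = V_A × (R3‖R_L)/(R2 + R3‖R_L) = 14.56 × 45550/46030 = 14.4 V.

V ≈ 14.4 V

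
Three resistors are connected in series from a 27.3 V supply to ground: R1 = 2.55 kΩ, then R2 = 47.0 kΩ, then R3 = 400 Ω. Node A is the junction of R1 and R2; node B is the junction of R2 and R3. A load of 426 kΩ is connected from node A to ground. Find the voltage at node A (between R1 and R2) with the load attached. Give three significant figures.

V ≈ 25.8 V

Below node A the series string R2+R3 = 47400 Ω sits in parallel with the 426000 Ω load: 42650 Ω.
V_A = 27.3 × 42650/(2550 + 42650) = 25.8 V.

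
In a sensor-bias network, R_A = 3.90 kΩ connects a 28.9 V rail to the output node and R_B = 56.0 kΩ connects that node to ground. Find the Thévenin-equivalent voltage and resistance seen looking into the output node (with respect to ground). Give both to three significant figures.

V_th is the open-circuit tap voltage: 28.9 × 56.0/(3.90 + 56.0) = 27.0 V.
With the supply zeroed, R_A and R_B appear in parallel from the tap: R_th = R_A‖R_B = (3.90 × 56.0)/59.90 = 3.65 kΩ.

V_th = 27.0 V, R_th = 3.65 kΩ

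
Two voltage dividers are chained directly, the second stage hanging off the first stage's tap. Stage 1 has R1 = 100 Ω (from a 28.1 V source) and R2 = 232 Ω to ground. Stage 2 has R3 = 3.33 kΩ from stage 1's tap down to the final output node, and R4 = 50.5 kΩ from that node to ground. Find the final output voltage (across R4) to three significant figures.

V_out ≈ 18.4 V

Stage 2 presents R3+R4 = 53830 Ω as a load on stage 1's tap.
Stage 1's lower leg becomes R2‖(R3+R4) = 231.0 Ω, so V_mid = 28.1 × 231.0/331.0 = 19.61 V.
Stage 2 is itself unloaded: V_out = V_mid × R4/(R3+R4) = 19.61 × 50500/53830 = 18.4 V.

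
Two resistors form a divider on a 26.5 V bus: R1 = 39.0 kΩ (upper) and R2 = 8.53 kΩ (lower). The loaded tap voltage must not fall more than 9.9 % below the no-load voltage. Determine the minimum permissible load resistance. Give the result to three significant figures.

Output resistance R_th = R1‖R2 = (39.0 × 8.53)/47.53 = 6.999 kΩ.
The fractional drop is R_th/(R_th + R_L); requiring this ≤ 0.0990 gives R_L ≥ R_th(1/0.0990 − 1) = 6.999 × 9.101 = 63.7 kΩ.

R_L(min) ≈ 63.7 kΩ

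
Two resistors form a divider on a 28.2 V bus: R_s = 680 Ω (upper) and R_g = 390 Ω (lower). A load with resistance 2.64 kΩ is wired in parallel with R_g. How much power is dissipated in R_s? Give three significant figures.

Total resistance from the source is R_s + (R_g‖R_L) = 1020 Ω, so I = 28.2/1020 Ω = 27.65 mA.
P = I²·R_s = (27.65 mA)² × 680 Ω = 520 mW.

P ≈ 520 mW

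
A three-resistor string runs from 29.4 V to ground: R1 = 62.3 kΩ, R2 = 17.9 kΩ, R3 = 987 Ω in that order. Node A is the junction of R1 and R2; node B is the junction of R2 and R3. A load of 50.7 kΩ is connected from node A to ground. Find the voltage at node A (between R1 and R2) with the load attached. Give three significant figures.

Below node A the series string R2+R3 = 18890 Ω sits in parallel with the 50700 Ω load: 13760 Ω.
V_A = 29.4 × 13760/(62300 + 13760) = 5.32 V.

V ≈ 5.32 V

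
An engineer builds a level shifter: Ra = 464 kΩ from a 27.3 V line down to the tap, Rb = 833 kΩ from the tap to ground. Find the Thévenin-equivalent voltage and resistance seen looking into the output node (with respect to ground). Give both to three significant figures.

V_th = 17.5 V, R_th = 298 kΩ

V_th is the open-circuit tap voltage: 27.3 × 833/(464 + 833) = 17.5 V.
With the supply zeroed, Ra and Rb appear in parallel from the tap: R_th = Ra‖Rb = (464 × 833)/1297 = 298 kΩ.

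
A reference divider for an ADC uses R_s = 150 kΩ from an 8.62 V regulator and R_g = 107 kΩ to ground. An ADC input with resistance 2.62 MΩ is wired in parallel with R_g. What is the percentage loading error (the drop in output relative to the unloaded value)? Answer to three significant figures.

The divider's output (Thévenin) resistance is R_s‖R_g = 62.45 kΩ.
Fractional drop under load = R_th/(R_th + R_L) = 62.45 / (62.45 + 2620) = 0.02328.
So the output falls by 2.33 %.

2.33 %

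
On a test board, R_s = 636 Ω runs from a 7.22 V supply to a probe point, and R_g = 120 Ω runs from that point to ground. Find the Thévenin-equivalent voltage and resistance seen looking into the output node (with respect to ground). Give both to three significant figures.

V_th = 1.15 V, R_th = 101 Ω

V_th is the open-circuit tap voltage: 7.22 × 120/(636 + 120) = 1.15 V.
With the supply zeroed, R_s and R_g appear in parallel from the tap: R_th = R_s‖R_g = (636 × 120)/756.0 = 101 Ω.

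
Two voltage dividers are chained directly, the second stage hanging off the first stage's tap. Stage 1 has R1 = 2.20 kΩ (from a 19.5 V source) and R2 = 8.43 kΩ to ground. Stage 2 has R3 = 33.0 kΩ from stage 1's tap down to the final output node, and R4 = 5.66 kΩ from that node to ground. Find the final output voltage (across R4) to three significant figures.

Stage 2 presents R3+R4 = 38.66 kΩ as a load on stage 1's tap.
Stage 1's lower leg becomes R2‖(R3+R4) = 6.921 kΩ, so V_mid = 19.5 × 6.921/9.121 = 14.80 V.
Stage 2 is itself unloaded: V_out = V_mid × R4/(R3+R4) = 14.80 × 5.66/38.66 = 2.17 V.

V_out ≈ 2.17 V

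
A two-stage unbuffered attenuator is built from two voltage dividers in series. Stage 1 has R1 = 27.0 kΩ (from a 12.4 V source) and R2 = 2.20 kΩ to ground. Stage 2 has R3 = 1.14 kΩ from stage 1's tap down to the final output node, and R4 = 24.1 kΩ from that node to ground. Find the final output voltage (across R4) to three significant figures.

Stage 2 presents R3+R4 = 25.24 kΩ as a load on stage 1's tap.
Stage 1's lower leg becomes R2‖(R3+R4) = 2.024 kΩ, so V_mid = 12.4 × 2.024/29.02 = 0.8646 V.
Stage 2 is itself unloaded: V_out = V_mid × R4/(R3+R4) = 0.8646 × 24.1/25.24 = 0.826 V.

V_out ≈ 0.826 V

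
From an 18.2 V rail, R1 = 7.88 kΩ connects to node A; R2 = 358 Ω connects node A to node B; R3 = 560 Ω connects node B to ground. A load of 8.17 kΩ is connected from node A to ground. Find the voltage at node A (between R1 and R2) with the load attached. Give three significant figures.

Below node A the series string R2+R3 = 918.0 Ω sits in parallel with the 8170 Ω load: 825.3 Ω.
V_A = 18.2 × 825.3/(7880 + 825.3) = 1.73 V.

V ≈ 1.73 V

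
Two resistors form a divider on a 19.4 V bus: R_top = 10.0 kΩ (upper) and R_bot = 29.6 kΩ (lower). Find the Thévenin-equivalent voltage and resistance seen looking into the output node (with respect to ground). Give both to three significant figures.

V_th = 14.5 V, R_th = 7.47 kΩ

V_th is the open-circuit tap voltage: 19.4 × 29.6/(10.0 + 29.6) = 14.5 V.
With the supply zeroed, R_top and R_bot appear in parallel from the tap: R_th = R_top‖R_bot = (10.0 × 29.6)/39.60 = 7.47 kΩ.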